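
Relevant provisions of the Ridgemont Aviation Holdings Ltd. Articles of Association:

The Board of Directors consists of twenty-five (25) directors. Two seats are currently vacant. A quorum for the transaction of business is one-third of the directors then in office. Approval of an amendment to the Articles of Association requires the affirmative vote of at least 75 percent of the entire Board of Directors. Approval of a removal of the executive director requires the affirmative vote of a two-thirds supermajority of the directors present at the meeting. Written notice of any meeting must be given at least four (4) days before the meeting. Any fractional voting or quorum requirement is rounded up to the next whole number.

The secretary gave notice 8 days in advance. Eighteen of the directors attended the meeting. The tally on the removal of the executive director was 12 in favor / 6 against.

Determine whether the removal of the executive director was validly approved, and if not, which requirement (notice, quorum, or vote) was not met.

Notice: 8 days given; 4 required (8 ≥ 4). Satisfied.
Quorum: 18 present; quorum is 8. Satisfied.
Vote: the removal of the executive director requires two-thirds of the directors present (18). 2/3 of 18 = 12, so 12 affirmative votes are needed; 12 voted in favor. Satisfied.

Valid — all requirements satisfied.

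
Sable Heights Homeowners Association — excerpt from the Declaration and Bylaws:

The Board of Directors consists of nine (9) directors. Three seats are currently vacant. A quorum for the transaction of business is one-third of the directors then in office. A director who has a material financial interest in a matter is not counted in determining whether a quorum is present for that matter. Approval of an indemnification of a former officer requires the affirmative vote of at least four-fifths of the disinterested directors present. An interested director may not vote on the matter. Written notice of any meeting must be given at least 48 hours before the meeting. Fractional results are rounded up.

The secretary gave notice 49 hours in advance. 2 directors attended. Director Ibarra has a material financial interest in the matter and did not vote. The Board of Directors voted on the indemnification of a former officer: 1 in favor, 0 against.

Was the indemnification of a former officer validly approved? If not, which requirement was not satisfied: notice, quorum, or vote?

Invalid — quorum requirement not satisfied.

Notice: 49 hours given; 48 required (49 ≥ 48). Satisfied.
Quorum: 2 present, but the 1 interested director does not count, leaving 1. Quorum is 2. Not satisfied.
Vote: the indemnification of a former officer requires four-fifths of the disinterested directors present (2 − 1 = 1). 4/5 of 1 = 0.80, rounded up to 1, so 1 affirmative vote is needed; 1 voted in favor. Satisfied. (Moot — without a quorum no business can be validly transacted.)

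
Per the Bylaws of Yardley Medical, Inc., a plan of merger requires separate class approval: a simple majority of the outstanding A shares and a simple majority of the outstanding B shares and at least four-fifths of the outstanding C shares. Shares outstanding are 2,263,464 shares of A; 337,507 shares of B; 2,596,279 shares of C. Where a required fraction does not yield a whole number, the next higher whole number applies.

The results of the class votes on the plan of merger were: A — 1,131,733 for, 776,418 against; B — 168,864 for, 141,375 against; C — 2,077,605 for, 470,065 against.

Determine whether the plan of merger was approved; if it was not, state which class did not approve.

Approved — every class gave the required vote.

A: a majority of 2263464 is 1131733; 1,131,733 required, 1,131,733 in favor — approved.
B: a majority of 337507 is 168754; 168,754 required, 168,864 in favor — approved.
C: 4/5 of 2596279 = 2077023.20, rounded up to 2077024; 2,077,024 required, 2,077,605 in favor — approved.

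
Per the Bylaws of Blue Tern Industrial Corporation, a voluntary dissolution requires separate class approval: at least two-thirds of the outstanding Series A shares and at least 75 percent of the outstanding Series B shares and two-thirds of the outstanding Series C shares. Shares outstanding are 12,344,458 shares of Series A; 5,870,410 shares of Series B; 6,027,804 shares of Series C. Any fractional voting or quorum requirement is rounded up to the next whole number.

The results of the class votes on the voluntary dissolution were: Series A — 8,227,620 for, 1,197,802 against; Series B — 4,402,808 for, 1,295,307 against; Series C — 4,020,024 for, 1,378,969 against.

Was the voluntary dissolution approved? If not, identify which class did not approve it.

Series A: 2/3 of 12344458 = 8229638.67, rounded up to 8229639; 8,229,639 required, 8,227,620 in favor — not approved.
Series B: 3/4 of 5870410 = 4402807.50, rounded up to 4402808; 4,402,808 required, 4,402,808 in favor — approved.
Series C: 2/3 of 6027804 = 4018536; 4,018,536 required, 4,020,024 in favor — approved.

Not approved — the Series A shares did not give the required vote.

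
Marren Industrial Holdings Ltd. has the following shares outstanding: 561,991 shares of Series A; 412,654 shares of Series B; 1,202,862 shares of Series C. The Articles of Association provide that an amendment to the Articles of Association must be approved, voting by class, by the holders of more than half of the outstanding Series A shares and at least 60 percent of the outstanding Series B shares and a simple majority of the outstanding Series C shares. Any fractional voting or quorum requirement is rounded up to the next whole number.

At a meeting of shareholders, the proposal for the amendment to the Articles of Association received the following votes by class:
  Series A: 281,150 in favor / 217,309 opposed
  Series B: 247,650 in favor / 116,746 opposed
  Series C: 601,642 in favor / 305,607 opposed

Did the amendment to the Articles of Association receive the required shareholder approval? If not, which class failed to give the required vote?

Series A: a majority of 561991 is 280996; 280,996 required, 281,150 in favor — approved.
Series B: 3/5 of 412654 = 247592.40, rounded up to 247593; 247,593 required, 247,650 in favor — approved.
Series C: a majority of 1202862 is 601432; 601,432 required, 601,642 in favor — approved.

Approved — every class gave the required vote.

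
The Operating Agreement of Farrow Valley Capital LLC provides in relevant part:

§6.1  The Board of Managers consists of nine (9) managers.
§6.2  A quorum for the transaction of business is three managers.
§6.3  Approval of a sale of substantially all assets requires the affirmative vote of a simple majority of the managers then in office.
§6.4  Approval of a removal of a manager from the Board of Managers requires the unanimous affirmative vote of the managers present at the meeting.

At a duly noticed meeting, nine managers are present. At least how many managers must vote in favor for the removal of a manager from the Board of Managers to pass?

9

The removal of a manager from the Board of Managers requires the unanimous vote of the managers present (9).
Unanimous means all 9.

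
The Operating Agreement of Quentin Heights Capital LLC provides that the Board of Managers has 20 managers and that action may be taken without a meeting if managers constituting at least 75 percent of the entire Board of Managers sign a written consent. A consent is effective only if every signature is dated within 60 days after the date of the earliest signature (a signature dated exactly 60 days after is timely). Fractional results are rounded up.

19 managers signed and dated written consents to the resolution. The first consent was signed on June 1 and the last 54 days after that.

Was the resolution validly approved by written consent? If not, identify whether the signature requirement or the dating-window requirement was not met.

Signatures required: at least 75 percent of 20 — 3/4 of 20 = 15, so 15 needed; 19 signed. Sufficient.
Dating window: the latest signature is 54 days after the earliest; the limit is 60 days. Within the window.

Effective — both the signature and dating-window requirements are satisfied.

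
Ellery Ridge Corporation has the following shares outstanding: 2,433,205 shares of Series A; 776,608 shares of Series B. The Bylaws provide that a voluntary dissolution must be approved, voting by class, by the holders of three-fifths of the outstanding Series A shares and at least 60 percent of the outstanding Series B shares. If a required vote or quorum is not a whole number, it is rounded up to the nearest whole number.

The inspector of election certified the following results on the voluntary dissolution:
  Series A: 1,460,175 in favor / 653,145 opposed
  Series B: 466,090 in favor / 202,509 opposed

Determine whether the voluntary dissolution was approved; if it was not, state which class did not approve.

Approved — every class gave the required vote.

Series A: 3/5 of 2433205 = 1459923; 1,459,923 required, 1,460,175 in favor — approved.
Series B: 3/5 of 776608 = 465964.80, rounded up to 465965; 465,965 required, 466,090 in favor — approved.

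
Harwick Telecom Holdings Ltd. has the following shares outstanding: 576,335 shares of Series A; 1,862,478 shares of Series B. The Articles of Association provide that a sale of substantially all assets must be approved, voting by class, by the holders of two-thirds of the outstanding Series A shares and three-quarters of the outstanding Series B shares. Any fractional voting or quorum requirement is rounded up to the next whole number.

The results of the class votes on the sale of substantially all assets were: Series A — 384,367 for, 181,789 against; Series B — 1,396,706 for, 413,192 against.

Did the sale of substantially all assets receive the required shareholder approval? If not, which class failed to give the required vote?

Series A: 2/3 of 576335 = 384223.33, rounded up to 384224; 384,224 required, 384,367 in favor — approved.
Series B: 3/4 of 1862478 = 1396858.50, rounded up to 1396859; 1,396,859 required, 1,396,706 in favor — not approved.

Not approved — the Series B shares did not give the required vote.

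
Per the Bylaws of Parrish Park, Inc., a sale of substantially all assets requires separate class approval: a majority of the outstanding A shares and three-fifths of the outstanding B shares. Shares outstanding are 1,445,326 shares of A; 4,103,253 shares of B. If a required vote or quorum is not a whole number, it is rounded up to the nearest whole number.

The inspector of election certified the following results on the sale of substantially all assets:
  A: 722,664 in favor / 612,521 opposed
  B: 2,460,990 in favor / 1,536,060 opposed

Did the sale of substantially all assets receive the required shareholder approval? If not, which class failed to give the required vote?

A: a majority of 1445326 is 722664; 722,664 required, 722,664 in favor — approved.
B: 3/5 of 4103253 = 2461951.80, rounded up to 2461952; 2,461,952 required, 2,460,990 in favor — not approved.

Not approved — the B shares did not give the required vote.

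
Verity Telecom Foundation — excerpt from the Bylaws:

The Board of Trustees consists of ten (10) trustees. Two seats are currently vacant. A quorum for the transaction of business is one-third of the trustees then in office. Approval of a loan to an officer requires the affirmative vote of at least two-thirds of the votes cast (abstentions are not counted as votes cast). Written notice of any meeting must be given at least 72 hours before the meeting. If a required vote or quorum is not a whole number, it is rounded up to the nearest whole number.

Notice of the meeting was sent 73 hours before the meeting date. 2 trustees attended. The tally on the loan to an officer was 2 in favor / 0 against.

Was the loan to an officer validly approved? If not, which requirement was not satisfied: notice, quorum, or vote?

Invalid — quorum requirement not satisfied.

Notice: 73 hours given; 72 required (73 ≥ 72). Satisfied.
Quorum: 2 present; quorum is 3. Not satisfied.
Vote: the loan to an officer requires two-thirds of the votes cast (2). 2/3 of 2 = 1.33, rounded up to 2, so 2 affirmative votes are needed; 2 voted in favor. Satisfied. (Moot — without a quorum no business can be validly transacted.)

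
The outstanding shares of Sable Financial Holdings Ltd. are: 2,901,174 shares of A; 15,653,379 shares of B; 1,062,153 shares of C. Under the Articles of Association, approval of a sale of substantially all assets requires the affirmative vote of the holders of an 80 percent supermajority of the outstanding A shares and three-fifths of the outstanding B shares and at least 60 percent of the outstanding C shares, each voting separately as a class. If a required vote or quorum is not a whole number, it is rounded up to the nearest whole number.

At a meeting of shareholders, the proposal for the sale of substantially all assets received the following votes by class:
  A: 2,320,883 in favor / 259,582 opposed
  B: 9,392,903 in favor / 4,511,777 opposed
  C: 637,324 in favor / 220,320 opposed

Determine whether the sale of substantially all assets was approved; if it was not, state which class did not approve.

A: 4/5 of 2901174 = 2320939.20, rounded up to 2320940; 2,320,940 required, 2,320,883 in favor — not approved.
B: 3/5 of 15653379 = 9392027.40, rounded up to 9392028; 9,392,028 required, 9,392,903 in favor — approved.
C: 3/5 of 1062153 = 637291.80, rounded up to 637292; 637,292 required, 637,324 in favor — approved.

Not approved — the A shares did not give the required vote.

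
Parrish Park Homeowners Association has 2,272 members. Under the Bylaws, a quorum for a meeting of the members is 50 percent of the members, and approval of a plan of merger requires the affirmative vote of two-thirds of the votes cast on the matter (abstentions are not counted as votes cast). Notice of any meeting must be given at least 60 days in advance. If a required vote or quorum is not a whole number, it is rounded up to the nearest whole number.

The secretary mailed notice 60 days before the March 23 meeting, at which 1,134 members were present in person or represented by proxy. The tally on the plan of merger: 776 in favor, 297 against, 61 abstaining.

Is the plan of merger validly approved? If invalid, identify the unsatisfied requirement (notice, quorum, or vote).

Invalid — quorum requirement not satisfied.

Notice: 60 days given; 60 required. Satisfied.
Quorum: 50% of 2,272 = 1,136; 1,134 present. Not satisfied.
Vote: requires two-thirds of the votes cast (1,134 − 61 abstaining = 1,073); 2/3 of 1073 = 715.33, rounded up to 716, so 716 needed; 776 in favor. Satisfied.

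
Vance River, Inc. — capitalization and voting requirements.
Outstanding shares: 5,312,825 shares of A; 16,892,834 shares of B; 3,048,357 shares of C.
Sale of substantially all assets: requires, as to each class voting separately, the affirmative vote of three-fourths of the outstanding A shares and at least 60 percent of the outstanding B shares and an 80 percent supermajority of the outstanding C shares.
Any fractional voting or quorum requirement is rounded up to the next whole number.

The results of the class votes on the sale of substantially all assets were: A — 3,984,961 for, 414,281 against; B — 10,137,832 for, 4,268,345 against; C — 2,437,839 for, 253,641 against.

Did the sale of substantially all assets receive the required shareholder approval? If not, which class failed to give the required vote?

Not approved — the C shares did not give the required vote.

A: 3/4 of 5312825 = 3984618.75, rounded up to 3984619; 3,984,619 required, 3,984,961 in favor — approved.
B: 3/5 of 16892834 = 10135700.40, rounded up to 10135701; 10,135,701 required, 10,137,832 in favor — approved.
C: 4/5 of 3048357 = 2438685.60, rounded up to 2438686; 2,438,686 required, 2,437,839 in favor — not approved.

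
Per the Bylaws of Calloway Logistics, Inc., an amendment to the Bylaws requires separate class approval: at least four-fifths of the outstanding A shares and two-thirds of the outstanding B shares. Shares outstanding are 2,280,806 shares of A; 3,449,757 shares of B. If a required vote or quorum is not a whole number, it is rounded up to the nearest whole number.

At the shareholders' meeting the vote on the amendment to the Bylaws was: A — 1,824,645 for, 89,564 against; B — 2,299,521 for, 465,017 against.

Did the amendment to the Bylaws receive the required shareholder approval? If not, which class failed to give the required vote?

A: 4/5 of 2280806 = 1824644.80, rounded up to 1824645; 1,824,645 required, 1,824,645 in favor — approved.
B: 2/3 of 3449757 = 2299838; 2,299,838 required, 2,299,521 in favor — not approved.

Not approved — the B shares did not give the required vote.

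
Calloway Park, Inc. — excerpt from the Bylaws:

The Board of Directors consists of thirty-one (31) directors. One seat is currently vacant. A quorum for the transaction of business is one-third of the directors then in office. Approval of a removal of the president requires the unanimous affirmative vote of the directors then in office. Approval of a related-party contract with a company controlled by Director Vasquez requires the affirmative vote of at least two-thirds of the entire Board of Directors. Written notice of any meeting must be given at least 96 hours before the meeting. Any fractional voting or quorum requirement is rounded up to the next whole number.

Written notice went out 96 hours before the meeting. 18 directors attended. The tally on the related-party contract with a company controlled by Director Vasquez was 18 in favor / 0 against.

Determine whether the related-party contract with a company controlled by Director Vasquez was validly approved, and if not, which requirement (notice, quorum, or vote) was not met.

Invalid — vote requirement not satisfied.

Notice: 96 hours given; 96 required (96 ≥ 96). Satisfied.
Quorum: 18 present; quorum is 10. Satisfied.
Vote: the related-party contract with a company controlled by Director Vasquez requires two-thirds of the entire Board of Directors (31). 2/3 of 31 = 20.67, rounded up to 21, so 21 affirmative votes are needed; 18 voted in favor. Not satisfied.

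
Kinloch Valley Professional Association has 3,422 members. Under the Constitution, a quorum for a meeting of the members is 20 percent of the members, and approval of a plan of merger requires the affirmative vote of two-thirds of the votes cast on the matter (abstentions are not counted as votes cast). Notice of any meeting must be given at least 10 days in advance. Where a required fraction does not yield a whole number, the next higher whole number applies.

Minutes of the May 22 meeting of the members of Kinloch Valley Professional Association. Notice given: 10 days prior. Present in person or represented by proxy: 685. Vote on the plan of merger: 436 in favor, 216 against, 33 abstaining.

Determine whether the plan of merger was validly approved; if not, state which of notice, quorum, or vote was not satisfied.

Valid — all requirements satisfied.

Notice: 10 days given; 10 required. Satisfied.
Quorum: 20% of 3,422 = 684.40, rounded up to 685; 685 present. Satisfied.
Vote: requires two-thirds of the votes cast (685 − 33 abstaining = 652); 2/3 of 652 = 434.67, rounded up to 435, so 435 needed; 436 in favor. Satisfied.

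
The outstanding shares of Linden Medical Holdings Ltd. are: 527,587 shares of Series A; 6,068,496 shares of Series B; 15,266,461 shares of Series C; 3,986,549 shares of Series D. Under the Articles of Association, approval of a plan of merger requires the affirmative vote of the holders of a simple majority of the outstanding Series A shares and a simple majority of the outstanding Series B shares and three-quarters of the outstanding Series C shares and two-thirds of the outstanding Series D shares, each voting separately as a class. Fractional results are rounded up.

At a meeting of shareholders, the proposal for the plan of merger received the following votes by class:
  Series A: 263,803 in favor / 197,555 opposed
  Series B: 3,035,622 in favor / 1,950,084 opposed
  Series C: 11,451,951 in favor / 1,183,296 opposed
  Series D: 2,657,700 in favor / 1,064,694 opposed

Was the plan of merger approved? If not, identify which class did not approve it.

Series A: a majority of 527587 is 263794; 263,794 required, 263,803 in favor — approved.
Series B: a majority of 6068496 is 3034249; 3,034,249 required, 3,035,622 in favor — approved.
Series C: 3/4 of 15266461 = 11449845.75, rounded up to 11449846; 11,449,846 required, 11,451,951 in favor — approved.
Series D: 2/3 of 3986549 = 2657699.33, rounded up to 2657700; 2,657,700 required, 2,657,700 in favor — approved.

Approved — every class gave the required vote.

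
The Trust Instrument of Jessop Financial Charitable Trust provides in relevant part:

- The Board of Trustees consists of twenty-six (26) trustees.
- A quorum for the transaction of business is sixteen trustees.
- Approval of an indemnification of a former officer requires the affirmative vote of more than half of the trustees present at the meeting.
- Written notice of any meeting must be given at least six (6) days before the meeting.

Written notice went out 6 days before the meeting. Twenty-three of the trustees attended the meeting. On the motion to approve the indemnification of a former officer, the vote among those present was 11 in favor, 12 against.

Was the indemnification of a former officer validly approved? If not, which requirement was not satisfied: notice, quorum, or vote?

Notice: 6 days given; 6 required (6 ≥ 6). Satisfied.
Quorum: 23 present; quorum is 16. Satisfied.
Vote: the indemnification of a former officer requires a majority of the trustees present (23). A majority of 23 is 12, so 12 affirmative votes are needed; 11 voted in favor. Not satisfied.

Invalid — vote requirement not satisfied.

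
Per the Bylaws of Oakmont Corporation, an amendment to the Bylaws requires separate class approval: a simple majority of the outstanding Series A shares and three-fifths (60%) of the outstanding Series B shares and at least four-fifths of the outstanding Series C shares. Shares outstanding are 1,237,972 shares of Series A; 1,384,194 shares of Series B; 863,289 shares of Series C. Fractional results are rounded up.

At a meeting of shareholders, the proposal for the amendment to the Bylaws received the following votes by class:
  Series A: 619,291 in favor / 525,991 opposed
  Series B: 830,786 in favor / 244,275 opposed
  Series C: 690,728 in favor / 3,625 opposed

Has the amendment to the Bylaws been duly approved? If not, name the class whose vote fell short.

Series A: a majority of 1237972 is 618987; 618,987 required, 619,291 in favor — approved.
Series B: 3/5 of 1384194 = 830516.40, rounded up to 830517; 830,517 required, 830,786 in favor — approved.
Series C: 4/5 of 863289 = 690631.20, rounded up to 690632; 690,632 required, 690,728 in favor — approved.

Approved — every class gave the required vote.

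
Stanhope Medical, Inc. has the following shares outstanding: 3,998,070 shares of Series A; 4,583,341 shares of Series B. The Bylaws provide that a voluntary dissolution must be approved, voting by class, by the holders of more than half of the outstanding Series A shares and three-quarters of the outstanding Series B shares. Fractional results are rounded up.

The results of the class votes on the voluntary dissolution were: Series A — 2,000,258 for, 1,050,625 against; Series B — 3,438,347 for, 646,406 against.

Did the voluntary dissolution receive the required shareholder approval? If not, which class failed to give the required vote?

Series A: a majority of 3998070 is 1999036; 1,999,036 required, 2,000,258 in favor — approved.
Series B: 3/4 of 4583341 = 3437505.75, rounded up to 3437506; 3,437,506 required, 3,438,347 in favor — approved.

Approved — every class gave the required vote.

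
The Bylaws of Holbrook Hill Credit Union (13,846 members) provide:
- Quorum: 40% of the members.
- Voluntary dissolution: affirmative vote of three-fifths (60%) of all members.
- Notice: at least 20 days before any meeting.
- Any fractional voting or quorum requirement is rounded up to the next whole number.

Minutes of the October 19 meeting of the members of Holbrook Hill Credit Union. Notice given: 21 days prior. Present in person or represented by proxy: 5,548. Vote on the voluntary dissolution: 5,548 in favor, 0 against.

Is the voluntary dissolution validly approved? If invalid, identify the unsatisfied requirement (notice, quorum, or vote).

Invalid — vote requirement not satisfied.

Notice: 21 days given; 20 required. Satisfied.
Quorum: 40% of 13,846 = 5,538.40, rounded up to 5,539; 5,548 present. Satisfied.
Vote: requires three-fifths of all members (13,846); 3/5 of 13846 = 8307.60, rounded up to 8308, so 8,308 needed; 5,548 in favor. Not satisfied.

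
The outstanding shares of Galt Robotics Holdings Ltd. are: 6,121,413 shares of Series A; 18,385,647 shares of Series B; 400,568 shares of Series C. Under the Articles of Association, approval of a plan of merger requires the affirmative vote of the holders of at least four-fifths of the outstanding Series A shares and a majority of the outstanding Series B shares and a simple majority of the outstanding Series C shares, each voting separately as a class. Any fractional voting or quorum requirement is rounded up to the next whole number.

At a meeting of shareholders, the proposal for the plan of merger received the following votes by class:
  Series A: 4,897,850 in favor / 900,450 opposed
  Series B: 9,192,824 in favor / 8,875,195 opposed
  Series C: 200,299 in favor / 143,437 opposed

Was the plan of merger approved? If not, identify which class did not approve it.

Approved — every class gave the required vote.

Series A: 4/5 of 6121413 = 4897130.40, rounded up to 4897131; 4,897,131 required, 4,897,850 in favor — approved.
Series B: a majority of 18385647 is 9192824; 9,192,824 required, 9,192,824 in favor — approved.
Series C: a majority of 400568 is 200285; 200,285 required, 200,299 in favor — approved.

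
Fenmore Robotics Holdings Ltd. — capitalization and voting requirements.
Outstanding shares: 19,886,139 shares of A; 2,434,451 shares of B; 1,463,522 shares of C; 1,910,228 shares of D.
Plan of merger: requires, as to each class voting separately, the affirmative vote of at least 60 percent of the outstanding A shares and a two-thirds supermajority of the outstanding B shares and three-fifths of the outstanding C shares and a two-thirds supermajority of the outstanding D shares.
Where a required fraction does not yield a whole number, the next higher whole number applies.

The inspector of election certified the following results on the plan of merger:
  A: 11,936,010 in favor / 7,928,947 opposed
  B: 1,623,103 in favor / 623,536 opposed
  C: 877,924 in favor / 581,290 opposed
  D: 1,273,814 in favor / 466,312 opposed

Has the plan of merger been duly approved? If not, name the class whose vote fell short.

A: 3/5 of 19886139 = 11931683.40, rounded up to 11931684; 11,931,684 required, 11,936,010 in favor — approved.
B: 2/3 of 2434451 = 1622967.33, rounded up to 1622968; 1,622,968 required, 1,623,103 in favor — approved.
C: 3/5 of 1463522 = 878113.20, rounded up to 878114; 878,114 required, 877,924 in favor — not approved.
D: 2/3 of 1910228 = 1273485.33, rounded up to 1273486; 1,273,486 required, 1,273,814 in favor — approved.

Not approved — the C shares did not give the required vote.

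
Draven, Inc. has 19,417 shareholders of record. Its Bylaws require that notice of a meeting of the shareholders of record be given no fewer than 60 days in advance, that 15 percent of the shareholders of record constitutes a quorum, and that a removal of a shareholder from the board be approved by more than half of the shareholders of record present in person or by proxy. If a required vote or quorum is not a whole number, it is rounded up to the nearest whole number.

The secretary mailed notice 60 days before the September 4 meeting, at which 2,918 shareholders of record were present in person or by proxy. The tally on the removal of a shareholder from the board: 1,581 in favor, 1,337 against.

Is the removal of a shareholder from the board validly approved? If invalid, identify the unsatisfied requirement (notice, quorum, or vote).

Notice: 60 days given; 60 required. Satisfied.
Quorum: 15% of 19,417 = 2,912.55, rounded up to 2,913; 2,918 present. Satisfied.
Vote: requires a majority of those present (2,918); a majority of 2918 is 1460, so 1,460 needed; 1,581 in favor. Satisfied.

Valid — all requirements satisfied.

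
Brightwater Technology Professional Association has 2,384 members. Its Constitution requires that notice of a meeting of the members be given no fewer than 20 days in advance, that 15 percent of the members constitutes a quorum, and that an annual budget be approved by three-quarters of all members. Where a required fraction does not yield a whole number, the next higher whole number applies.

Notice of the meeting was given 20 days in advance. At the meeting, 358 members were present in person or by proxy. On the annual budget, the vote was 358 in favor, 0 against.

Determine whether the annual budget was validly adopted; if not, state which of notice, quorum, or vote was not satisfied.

Invalid — vote requirement not satisfied.

Notice: 20 days given; 20 required. Satisfied.
Quorum: 15% of 2,384 = 357.60, rounded up to 358; 358 present. Satisfied.
Vote: requires three-fourths of all members (2,384); 3/4 of 2384 = 1788, so 1,788 needed; 358 in favor. Not satisfied.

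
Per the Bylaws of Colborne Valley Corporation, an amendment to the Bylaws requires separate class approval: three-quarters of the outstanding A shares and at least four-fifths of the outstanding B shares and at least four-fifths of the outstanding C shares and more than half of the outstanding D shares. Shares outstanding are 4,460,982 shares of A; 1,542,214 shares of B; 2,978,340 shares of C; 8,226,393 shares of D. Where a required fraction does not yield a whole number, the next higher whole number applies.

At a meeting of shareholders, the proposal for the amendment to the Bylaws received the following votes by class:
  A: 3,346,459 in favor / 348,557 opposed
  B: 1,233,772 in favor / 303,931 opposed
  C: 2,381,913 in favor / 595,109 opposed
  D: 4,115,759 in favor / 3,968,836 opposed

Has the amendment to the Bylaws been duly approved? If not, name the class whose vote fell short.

Not approved — the C shares did not give the required vote.

A: 3/4 of 4460982 = 3345736.50, rounded up to 3345737; 3,345,737 required, 3,346,459 in favor — approved.
B: 4/5 of 1542214 = 1233771.20, rounded up to 1233772; 1,233,772 required, 1,233,772 in favor — approved.
C: 4/5 of 2978340 = 2382672; 2,382,672 required, 2,381,913 in favor — not approved.
D: a majority of 8226393 is 4113197; 4,113,197 required, 4,115,759 in favor — approved.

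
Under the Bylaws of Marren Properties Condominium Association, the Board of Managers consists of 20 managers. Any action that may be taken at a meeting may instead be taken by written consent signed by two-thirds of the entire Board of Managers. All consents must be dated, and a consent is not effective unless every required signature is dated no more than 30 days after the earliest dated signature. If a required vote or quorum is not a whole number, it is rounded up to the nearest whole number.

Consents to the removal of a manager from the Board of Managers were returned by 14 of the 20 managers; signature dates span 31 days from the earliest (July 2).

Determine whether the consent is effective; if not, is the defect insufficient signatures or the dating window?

Signatures required: two-thirds of 20 — 2/3 of 20 = 13.33, rounded up to 14, so 14 needed; 14 signed. Sufficient.
Dating window: the latest signature is 31 days after the earliest; the limit is 30 days. Outside the window.

Not effective — dating-window requirement not satisfied.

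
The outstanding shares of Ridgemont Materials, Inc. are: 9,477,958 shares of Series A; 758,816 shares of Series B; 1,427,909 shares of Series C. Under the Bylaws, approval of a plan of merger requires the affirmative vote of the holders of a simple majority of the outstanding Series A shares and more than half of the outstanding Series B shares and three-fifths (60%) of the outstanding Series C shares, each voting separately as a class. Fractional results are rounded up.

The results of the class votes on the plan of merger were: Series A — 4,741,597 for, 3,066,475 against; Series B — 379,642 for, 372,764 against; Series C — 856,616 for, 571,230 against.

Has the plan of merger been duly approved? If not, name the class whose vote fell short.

Series A: a majority of 9477958 is 4738980; 4,738,980 required, 4,741,597 in favor — approved.
Series B: a majority of 758816 is 379409; 379,409 required, 379,642 in favor — approved.
Series C: 3/5 of 1427909 = 856745.40, rounded up to 856746; 856,746 required, 856,616 in favor — not approved.

Not approved — the Series C shares did not give the required vote.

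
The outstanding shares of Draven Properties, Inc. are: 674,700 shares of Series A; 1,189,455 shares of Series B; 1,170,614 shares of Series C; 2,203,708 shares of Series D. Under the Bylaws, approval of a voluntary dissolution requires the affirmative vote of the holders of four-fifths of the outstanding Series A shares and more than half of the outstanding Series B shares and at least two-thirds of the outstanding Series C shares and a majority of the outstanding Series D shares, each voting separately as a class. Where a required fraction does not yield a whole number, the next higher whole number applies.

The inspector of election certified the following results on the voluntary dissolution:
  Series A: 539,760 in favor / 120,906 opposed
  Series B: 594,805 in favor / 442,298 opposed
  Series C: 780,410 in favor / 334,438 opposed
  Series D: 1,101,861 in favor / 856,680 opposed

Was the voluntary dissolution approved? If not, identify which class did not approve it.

Series A: 4/5 of 674700 = 539760; 539,760 required, 539,760 in favor — approved.
Series B: a majority of 1189455 is 594728; 594,728 required, 594,805 in favor — approved.
Series C: 2/3 of 1170614 = 780409.33, rounded up to 780410; 780,410 required, 780,410 in favor — approved.
Series D: a majority of 2203708 is 1101855; 1,101,855 required, 1,101,861 in favor — approved.

Approved — every class gave the required vote.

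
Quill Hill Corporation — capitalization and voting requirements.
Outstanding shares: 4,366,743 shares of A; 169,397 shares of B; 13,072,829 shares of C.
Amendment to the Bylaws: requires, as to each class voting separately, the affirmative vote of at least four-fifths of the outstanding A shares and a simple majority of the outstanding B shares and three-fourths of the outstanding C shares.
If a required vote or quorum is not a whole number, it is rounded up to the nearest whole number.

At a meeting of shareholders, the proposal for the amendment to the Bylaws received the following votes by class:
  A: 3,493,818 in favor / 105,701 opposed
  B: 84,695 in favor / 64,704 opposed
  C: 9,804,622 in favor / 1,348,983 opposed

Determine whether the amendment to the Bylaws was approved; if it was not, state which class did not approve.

Not approved — the B shares did not give the required vote.

A: 4/5 of 4366743 = 3493394.40, rounded up to 3493395; 3,493,395 required, 3,493,818 in favor — approved.
B: a majority of 169397 is 84699; 84,699 required, 84,695 in favor — not approved.
C: 3/4 of 13072829 = 9804621.75, rounded up to 9804622; 9,804,622 required, 9,804,622 in favor — approved.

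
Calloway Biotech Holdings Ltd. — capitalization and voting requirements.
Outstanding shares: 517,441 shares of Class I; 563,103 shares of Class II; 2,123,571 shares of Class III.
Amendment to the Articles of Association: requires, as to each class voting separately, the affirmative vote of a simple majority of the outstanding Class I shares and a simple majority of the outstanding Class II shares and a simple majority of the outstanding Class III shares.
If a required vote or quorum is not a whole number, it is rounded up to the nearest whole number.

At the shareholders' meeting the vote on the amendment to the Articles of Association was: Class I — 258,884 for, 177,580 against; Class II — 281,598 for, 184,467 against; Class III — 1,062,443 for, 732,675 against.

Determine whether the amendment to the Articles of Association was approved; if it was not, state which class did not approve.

Class I: a majority of 517441 is 258721; 258,721 required, 258,884 in favor — approved.
Class II: a majority of 563103 is 281552; 281,552 required, 281,598 in favor — approved.
Class III: a majority of 2123571 is 1061786; 1,061,786 required, 1,062,443 in favor — approved.

Approved — every class gave the required vote.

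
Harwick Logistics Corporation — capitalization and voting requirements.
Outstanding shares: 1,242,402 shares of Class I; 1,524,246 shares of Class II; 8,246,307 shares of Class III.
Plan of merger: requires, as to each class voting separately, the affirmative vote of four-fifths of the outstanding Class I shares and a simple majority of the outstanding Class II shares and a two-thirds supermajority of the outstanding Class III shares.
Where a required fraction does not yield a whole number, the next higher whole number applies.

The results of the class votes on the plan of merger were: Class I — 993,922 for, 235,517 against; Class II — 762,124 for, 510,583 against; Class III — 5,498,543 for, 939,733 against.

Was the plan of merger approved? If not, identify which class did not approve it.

Approved — every class gave the required vote.

Class I: 4/5 of 1242402 = 993921.60, rounded up to 993922; 993,922 required, 993,922 in favor — approved.
Class II: a majority of 1524246 is 762124; 762,124 required, 762,124 in favor — approved.
Class III: 2/3 of 8246307 = 5497538; 5,497,538 required, 5,498,543 in favor — approved.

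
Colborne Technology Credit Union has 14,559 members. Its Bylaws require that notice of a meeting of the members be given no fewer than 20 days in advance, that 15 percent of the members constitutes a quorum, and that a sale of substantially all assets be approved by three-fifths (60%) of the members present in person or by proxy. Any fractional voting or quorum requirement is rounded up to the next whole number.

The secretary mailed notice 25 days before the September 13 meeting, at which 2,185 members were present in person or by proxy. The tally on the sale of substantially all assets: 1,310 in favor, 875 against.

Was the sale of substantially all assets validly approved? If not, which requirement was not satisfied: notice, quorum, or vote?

Invalid — vote requirement not satisfied.

Notice: 25 days given; 20 required. Satisfied.
Quorum: 15% of 14,559 = 2,183.85, rounded up to 2,184; 2,185 present. Satisfied.
Vote: requires three-fifths of those present (2,185); 3/5 of 2185 = 1311, so 1,311 needed; 1,310 in favor. Not satisfied.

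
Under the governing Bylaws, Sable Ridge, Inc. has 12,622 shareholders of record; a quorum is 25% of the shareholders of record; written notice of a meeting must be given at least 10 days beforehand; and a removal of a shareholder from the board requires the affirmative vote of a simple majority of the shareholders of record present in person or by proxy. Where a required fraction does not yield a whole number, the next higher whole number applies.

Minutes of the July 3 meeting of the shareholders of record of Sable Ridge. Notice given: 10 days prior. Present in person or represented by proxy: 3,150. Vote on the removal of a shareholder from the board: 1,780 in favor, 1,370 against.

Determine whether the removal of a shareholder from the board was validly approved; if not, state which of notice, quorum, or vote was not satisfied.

Notice: 10 days given; 10 required. Satisfied.
Quorum: 25% of 12,622 = 3,155.50, rounded up to 3,156; 3,150 present. Not satisfied.
Vote: requires a majority of those present (3,150); a majority of 3150 is 1576, so 1,576 needed; 1,780 in favor. Satisfied.

Invalid — quorum requirement not satisfied.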